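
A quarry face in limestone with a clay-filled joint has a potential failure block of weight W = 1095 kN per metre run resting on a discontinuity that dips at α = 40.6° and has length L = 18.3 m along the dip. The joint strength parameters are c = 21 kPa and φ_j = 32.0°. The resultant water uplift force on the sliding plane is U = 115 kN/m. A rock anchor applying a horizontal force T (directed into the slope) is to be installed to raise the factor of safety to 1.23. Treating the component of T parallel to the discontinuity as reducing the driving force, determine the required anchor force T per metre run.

Resolving forces along and normal to the sliding plane, with the horizontal anchor force T adding T·sinα to the effective normal force and T·cosα acting up the plane against the driving force:
FS = [cL + (W cosα − U + T sinα) tanφ_j] / [W sinα − T cosα]
Without the anchor: N' = 716.4 kN/m, driving T_d = 712.6 kN/m, resisting R = 21·18.3 + 716.4·tan32.0° = 832.0 kN/m, FS = 1.17.
Setting FS = 1.23 and solving for T:
1.23·(712.6 − T cos40.6°) = 832.0 + T sin40.6°·tan32.0°
T·(sin40.6°·tan32.0° + 1.23·cos40.6°) = 1.23·712.6 − 832.0
T·(0.6508·0.6249 + 1.23·0.7593) = 876.5 − 832.0 = 44.5
T·1.3406 = 44.5
T = 33.2 kN/m

T = 33 kN/m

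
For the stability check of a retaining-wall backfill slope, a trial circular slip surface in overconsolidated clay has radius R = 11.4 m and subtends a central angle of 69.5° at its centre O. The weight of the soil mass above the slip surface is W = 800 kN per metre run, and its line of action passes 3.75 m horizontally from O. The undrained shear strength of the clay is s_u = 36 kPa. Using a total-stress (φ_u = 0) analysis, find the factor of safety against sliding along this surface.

FS = 1.89

Taking moments about the centre O, the resisting moment is provided by the undrained shear strength acting along the arc:
Arc length L_a = R·θ = 11.4·(69.5°·π/180) = 11.4·1.2130 = 13.83 m
M_R = s_u·L_a·R = 36·13.83·11.4 = 5675.1 kN·m/m
M_D = W·d = 800·3.75 = 3000.0 kN·m/m
FS = M_R / M_D = 5675.1 / 3000.0 = 1.892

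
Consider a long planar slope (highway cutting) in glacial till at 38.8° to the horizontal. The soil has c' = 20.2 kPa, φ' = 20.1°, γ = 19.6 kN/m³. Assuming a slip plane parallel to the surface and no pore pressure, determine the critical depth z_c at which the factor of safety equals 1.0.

z_c = 3.87 m

Setting FS = 1.00 in FS = [c' + γz cos²β tanφ'] / [γz sinβ cosβ] and solving for z:
z = c' / [γ cosβ (FS·sinβ − cosβ·tanφ')]
  = 20.2 / [19.6·cos38.8°·(1.00·sin38.8° − cos38.8°·tan20.1°)]
  = 20.2 / [19.6·0.7793·(1.00·0.6266 − 0.7793·0.3659)]
  = 20.2 / 5.2150 = 3.873 m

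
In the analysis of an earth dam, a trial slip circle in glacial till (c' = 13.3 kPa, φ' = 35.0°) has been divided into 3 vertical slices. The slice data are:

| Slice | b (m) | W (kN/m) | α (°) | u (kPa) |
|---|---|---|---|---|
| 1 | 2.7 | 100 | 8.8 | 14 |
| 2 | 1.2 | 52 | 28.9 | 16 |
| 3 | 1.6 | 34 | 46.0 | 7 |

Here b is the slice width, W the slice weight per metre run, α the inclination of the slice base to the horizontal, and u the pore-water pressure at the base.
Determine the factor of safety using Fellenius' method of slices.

Ordinary method of slices: FS = Σ[c'·Δl_i + (W_i cosα_i − u_i·Δl_i)·tanφ'] / Σ W_i sinα_i, with Δl_i = b_i / cosα_i.
Slice 1: Δl = 2.7/cos8.8° = 2.732 m; N'_1 = 100·cos8.8° − 14·2.732 = 60.6; c'Δl = 36.34; W sinα = 15.3
Slice 2: Δl = 1.2/cos28.9° = 1.371 m; N'_2 = 52·cos28.9° − 16·1.371 = 23.6; c'Δl = 18.23; W sinα = 25.1
Slice 3: Δl = 1.6/cos46.0° = 2.303 m; N'_3 = 34·cos46.0° − 7·2.303 = 7.5; c'Δl = 30.63; W sinα = 24.5
Σc'Δl = 85.2 kN/m; ΣN' = 91.7 kN/m; ΣW sinα = 64.9 kN/m
Resisting = 85.2 + 91.7·tan35.0° = 85.2 + 64.2 = 149.4 kN/m
FS = 149.4 / 64.9 = 2.302

FS = 2.30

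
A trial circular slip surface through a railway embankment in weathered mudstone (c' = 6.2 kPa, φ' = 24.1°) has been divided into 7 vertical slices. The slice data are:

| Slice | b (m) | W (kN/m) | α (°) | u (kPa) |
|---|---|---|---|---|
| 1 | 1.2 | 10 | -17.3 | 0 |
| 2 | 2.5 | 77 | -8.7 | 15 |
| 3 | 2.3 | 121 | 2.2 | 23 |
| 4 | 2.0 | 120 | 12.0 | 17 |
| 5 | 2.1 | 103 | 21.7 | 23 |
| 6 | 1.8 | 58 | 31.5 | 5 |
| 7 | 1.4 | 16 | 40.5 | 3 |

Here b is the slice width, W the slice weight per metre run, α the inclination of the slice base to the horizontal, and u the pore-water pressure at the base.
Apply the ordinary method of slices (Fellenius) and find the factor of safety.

FS = 2.32

Ordinary method of slices: FS = Σ[c'·Δl_i + (W_i cosα_i − u_i·Δl_i)·tanφ'] / Σ W_i sinα_i, with Δl_i = b_i / cosα_i.
Slice 1: Δl = 1.2/cos(-17.3°) = 1.257 m; N'_1 = 10·cos(-17.3°) − 0·1.257 = 9.5; c'Δl = 7.79; W sinα = -3.0
Slice 2: Δl = 2.5/cos(-8.7°) = 2.529 m; N'_2 = 77·cos(-8.7°) − 15·2.529 = 38.2; c'Δl = 15.68; W sinα = -11.6
Slice 3: Δl = 2.3/cos2.2° = 2.302 m; N'_3 = 121·cos2.2° − 23·2.302 = 68.0; c'Δl = 14.27; W sinα = 4.6
Slice 4: Δl = 2.0/cos12.0° = 2.045 m; N'_4 = 120·cos12.0° − 17·2.045 = 82.6; c'Δl = 12.68; W sinα = 24.9
Slice 5: Δl = 2.1/cos21.7° = 2.260 m; N'_5 = 103·cos21.7° − 23·2.260 = 43.7; c'Δl = 14.01; W sinα = 38.1
Slice 6: Δl = 1.8/cos31.5° = 2.111 m; N'_6 = 58·cos31.5° − 5·2.111 = 38.9; c'Δl = 13.09; W sinα = 30.3
Slice 7: Δl = 1.4/cos40.5° = 1.841 m; N'_7 = 16·cos40.5° − 3·1.841 = 6.6; c'Δl = 11.41; W sinα = 10.4
Σc'Δl = 88.9 kN/m; ΣN' = 287.6 kN/m; ΣW sinα = 93.8 kN/m
Resisting = 88.9 + 287.6·tan24.1° = 88.9 + 128.6 = 217.6 kN/m
FS = 217.6 / 93.8 = 2.321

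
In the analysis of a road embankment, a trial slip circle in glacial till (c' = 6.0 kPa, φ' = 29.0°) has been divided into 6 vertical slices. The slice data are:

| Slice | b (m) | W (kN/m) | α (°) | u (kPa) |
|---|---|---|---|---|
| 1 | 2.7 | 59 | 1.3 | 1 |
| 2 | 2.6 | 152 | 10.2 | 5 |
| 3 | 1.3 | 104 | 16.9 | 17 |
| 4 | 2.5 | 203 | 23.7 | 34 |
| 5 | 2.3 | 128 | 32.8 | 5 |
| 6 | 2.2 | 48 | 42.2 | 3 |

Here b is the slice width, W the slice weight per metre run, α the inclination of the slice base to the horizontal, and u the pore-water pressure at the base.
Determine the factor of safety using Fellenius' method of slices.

FS = 1.48

Ordinary method of slices: FS = Σ[c'·Δl_i + (W_i cosα_i − u_i·Δl_i)·tanφ'] / Σ W_i sinα_i, with Δl_i = b_i / cosα_i.
Slice 1: Δl = 2.7/cos1.3° = 2.701 m; N'_1 = 59·cos1.3° − 1·2.701 = 56.3; c'Δl = 16.20; W sinα = 1.3
Slice 2: Δl = 2.6/cos10.2° = 2.642 m; N'_2 = 152·cos10.2° − 5·2.642 = 136.4; c'Δl = 15.85; W sinα = 26.9
Slice 3: Δl = 1.3/cos16.9° = 1.359 m; N'_3 = 104·cos16.9° − 17·1.359 = 76.4; c'Δl = 8.15; W sinα = 30.2
Slice 4: Δl = 2.5/cos23.7° = 2.730 m; N'_4 = 203·cos23.7° − 34·2.730 = 93.1; c'Δl = 16.38; W sinα = 81.6
Slice 5: Δl = 2.3/cos32.8° = 2.736 m; N'_5 = 128·cos32.8° − 5·2.736 = 93.9; c'Δl = 16.42; W sinα = 69.3
Slice 6: Δl = 2.2/cos42.2° = 2.970 m; N'_6 = 48·cos42.2° − 3·2.970 = 26.6; c'Δl = 17.82; W sinα = 32.2
Σc'Δl = 90.8 kN/m; ΣN' = 482.7 kN/m; ΣW sinα = 241.7 kN/m
Resisting = 90.8 + 482.7·tan29.0° = 90.8 + 267.6 = 358.4 kN/m
FS = 358.4 / 241.7 = 1.483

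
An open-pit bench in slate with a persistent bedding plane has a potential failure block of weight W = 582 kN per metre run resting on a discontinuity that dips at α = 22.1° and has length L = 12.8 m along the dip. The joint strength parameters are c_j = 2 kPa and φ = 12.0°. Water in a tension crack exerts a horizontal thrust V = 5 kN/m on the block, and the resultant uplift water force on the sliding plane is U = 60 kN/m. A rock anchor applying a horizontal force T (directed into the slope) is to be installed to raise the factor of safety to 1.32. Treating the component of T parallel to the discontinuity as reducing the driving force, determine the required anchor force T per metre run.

T = 129 kN/m

Resolving forces along and normal to the sliding plane, with the horizontal anchor force T adding T·sinα to the effective normal force and T·cosα acting up the plane against the driving force:
FS = [c_jL + (W cosα − U − V sinα + T sinα) tanφ] / [W sinα + V cosα − T cosα]
Without the anchor: N' = 477.4 kN/m, driving T_d = 223.6 kN/m, resisting R = 2·12.8 + 477.4·tan12.0° = 127.1 kN/m, FS = 0.57.
Setting FS = 1.32 and solving for T:
1.32·(223.6 − T cos22.1°) = 127.1 + T sin22.1°·tan12.0°
T·(sin22.1°·tan12.0° + 1.32·cos22.1°) = 1.32·223.6 − 127.1
T·(0.3762·0.2126 + 1.32·0.9265) = 295.1 − 127.1 = 168.1
T·1.3030 = 168.1
T = 129.0 kN/m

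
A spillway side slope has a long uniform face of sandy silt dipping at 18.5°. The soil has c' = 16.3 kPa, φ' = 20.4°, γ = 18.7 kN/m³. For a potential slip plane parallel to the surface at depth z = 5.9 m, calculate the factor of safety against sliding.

For an infinite slope with a slip plane parallel to the surface (no pore pressure): FS = [c' + γz cos²β tanφ'] / [γz sinβ cosβ].
γz = 18.7·5.9 = 110.33 kN/m²
Numerator = 16.3 + 110.33·cos²18.5°·tan20.4° = 16.3 + 110.33·0.8993·0.3719 = 53.200 kPa
Denominator = 110.33·sin18.5°·cos18.5° = 110.33·0.3173·0.9483 = 33.199 kPa
FS = 53.200 / 33.199 = 1.602

FS = 1.60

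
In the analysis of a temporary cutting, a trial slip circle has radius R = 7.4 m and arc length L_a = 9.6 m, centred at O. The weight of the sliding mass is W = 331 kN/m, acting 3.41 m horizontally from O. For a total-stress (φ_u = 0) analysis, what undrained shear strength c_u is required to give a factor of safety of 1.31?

FS = c_u·L_a·R / (W·d), so c_u = FS·W·d / (L_a·R).
c_u = 1.31·331·3.41 / (9.60·7.4) = 1478.6 / 71.04 = 20.81 kPa

c_u = 20.8 kPa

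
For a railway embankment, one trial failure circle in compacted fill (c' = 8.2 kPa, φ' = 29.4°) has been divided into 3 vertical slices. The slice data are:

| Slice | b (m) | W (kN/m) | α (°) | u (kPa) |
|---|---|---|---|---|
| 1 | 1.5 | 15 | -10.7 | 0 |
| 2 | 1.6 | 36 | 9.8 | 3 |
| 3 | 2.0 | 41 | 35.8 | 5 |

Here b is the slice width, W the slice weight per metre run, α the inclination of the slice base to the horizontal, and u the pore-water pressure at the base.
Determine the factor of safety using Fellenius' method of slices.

FS = 3.05

Ordinary method of slices: FS = Σ[c'·Δl_i + (W_i cosα_i − u_i·Δl_i)·tanφ'] / Σ W_i sinα_i, with Δl_i = b_i / cosα_i.
Slice 1: Δl = 1.5/cos(-10.7°) = 1.527 m; N'_1 = 15·cos(-10.7°) − 0·1.527 = 14.7; c'Δl = 12.52; W sinα = -2.8
Slice 2: Δl = 1.6/cos9.8° = 1.624 m; N'_2 = 36·cos9.8° − 3·1.624 = 30.6; c'Δl = 13.31; W sinα = 6.1
Slice 3: Δl = 2.0/cos35.8° = 2.466 m; N'_3 = 41·cos35.8° − 5·2.466 = 20.9; c'Δl = 20.22; W sinα = 24.0
Σc'Δl = 46.1 kN/m; ΣN' = 66.3 kN/m; ΣW sinα = 27.3 kN/m
Resisting = 46.1 + 66.3·tan29.4° = 46.1 + 37.3 = 83.4 kN/m
FS = 83.4 / 27.3 = 3.052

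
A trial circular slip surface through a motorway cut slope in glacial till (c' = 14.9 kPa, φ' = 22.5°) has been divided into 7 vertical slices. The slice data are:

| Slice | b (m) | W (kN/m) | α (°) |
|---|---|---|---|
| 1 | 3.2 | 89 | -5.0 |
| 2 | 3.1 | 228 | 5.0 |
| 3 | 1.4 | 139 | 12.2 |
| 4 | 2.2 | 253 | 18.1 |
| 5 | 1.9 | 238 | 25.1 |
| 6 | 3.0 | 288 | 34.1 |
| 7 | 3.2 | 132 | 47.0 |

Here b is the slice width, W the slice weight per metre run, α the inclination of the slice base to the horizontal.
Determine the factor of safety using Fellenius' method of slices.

Ordinary method of slices: FS = Σ[c'·Δl_i + (W_i cosα_i)·tanφ'] / Σ W_i sinα_i, with Δl_i = b_i / cosα_i.
Slice 1: Δl = 3.2/cos(-5.0°) = 3.212 m; N'_1 = 89·cos(-5.0°) = 88.7; c'Δl = 47.86; W sinα = -7.8
Slice 2: Δl = 3.1/cos5.0° = 3.112 m; N'_2 = 228·cos5.0° = 227.1; c'Δl = 46.37; W sinα = 19.9
Slice 3: Δl = 1.4/cos12.2° = 1.432 m; N'_3 = 139·cos12.2° = 135.9; c'Δl = 21.34; W sinα = 29.4
Slice 4: Δl = 2.2/cos18.1° = 2.315 m; N'_4 = 253·cos18.1° = 240.5; c'Δl = 34.49; W sinα = 78.6
Slice 5: Δl = 1.9/cos25.1° = 2.098 m; N'_5 = 238·cos25.1° = 215.5; c'Δl = 31.26; W sinα = 101.0
Slice 6: Δl = 3.0/cos34.1° = 3.623 m; N'_6 = 288·cos34.1° = 238.5; c'Δl = 53.98; W sinα = 161.5
Slice 7: Δl = 3.2/cos47.0° = 4.692 m; N'_7 = 132·cos47.0° = 90.0; c'Δl = 69.91; W sinα = 96.5
Σc'Δl = 305.2 kN/m; ΣN' = 1236.2 kN/m; ΣW sinα = 479.1 kN/m
Resisting = 305.2 + 1236.2·tan22.5° = 305.2 + 512.0 = 817.2 kN/m
FS = 817.2 / 479.1 = 1.706

FS = 1.71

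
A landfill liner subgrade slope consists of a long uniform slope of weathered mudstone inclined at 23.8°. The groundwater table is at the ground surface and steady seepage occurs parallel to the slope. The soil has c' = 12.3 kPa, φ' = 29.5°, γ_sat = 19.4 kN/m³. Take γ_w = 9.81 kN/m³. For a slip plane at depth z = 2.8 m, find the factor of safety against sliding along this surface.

FS = 1.25

With seepage parallel to the slope and the water table at the surface, the effective normal stress on the slip plane uses the buoyant unit weight γ' = γ_sat − γ_w while the driving shear stress uses γ_sat:
FS = [c' + γ' z cos²β tanφ'] / [γ_sat z sinβ cosβ]
γ' = 19.4 − 9.81 = 9.59 kN/m³
Numerator = 12.3 + 9.59·2.8·cos²23.8°·tan29.5° = 12.3 + 9.59·2.8·0.8372·0.5658 = 25.018 kPa
Denominator = 19.4·2.8·sin23.8°·cos23.8° = 19.4·2.8·0.4035·0.9150 = 20.056 kPa
FS = 25.018 / 20.056 = 1.247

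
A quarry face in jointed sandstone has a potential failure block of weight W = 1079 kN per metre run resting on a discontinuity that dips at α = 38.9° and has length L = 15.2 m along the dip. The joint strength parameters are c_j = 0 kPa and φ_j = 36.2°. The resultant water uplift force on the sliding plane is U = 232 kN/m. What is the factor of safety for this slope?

Resolving the block weight along and normal to the plane and applying the Mohr–Coulomb strength on the joint:
N' = W cosα − U = 1079·cos38.9° − 232 = 607.7 kN/m
Driving force T = W sinα = 1079·sin38.9° = 677.6 kN/m
Resisting force R = c_j·L + N'·tanφ_j = 0·15.2 + 607.7·tan36.2° = 0.0 + 444.8 = 444.8 kN/m
FS = R / T = 444.8 / 677.6 = 0.656

FS = 0.66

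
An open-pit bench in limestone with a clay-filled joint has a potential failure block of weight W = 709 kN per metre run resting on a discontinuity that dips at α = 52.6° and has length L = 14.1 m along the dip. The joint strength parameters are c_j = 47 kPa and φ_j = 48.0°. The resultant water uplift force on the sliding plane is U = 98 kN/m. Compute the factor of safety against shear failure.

FS = 1.83

Resolving the block weight along and normal to the plane and applying the Mohr–Coulomb strength on the joint:
N' = W cosα − U = 709·cos52.6° − 98 = 332.6 kN/m
Driving force T = W sinα = 709·sin52.6° = 563.2 kN/m
Resisting force R = c_j·L + N'·tanφ_j = 47·14.1 + 332.6·tan48.0° = 662.7 + 369.4 = 1032.1 kN/m
FS = R / T = 1032.1 / 563.2 = 1.832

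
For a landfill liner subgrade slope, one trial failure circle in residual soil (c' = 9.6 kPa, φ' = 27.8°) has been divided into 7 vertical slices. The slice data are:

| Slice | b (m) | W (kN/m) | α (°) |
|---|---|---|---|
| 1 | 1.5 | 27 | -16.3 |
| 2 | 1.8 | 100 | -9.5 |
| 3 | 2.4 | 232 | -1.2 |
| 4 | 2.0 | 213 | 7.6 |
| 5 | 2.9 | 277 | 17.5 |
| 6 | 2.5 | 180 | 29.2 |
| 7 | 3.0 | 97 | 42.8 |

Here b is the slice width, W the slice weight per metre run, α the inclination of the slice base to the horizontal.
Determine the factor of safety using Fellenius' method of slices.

FS = 3.09

Ordinary method of slices: FS = Σ[c'·Δl_i + (W_i cosα_i)·tanφ'] / Σ W_i sinα_i, with Δl_i = b_i / cosα_i.
Slice 1: Δl = 1.5/cos(-16.3°) = 1.563 m; N'_1 = 27·cos(-16.3°) = 25.9; c'Δl = 15.00; W sinα = -7.6
Slice 2: Δl = 1.8/cos(-9.5°) = 1.825 m; N'_2 = 100·cos(-9.5°) = 98.6; c'Δl = 17.52; W sinα = -16.5
Slice 3: Δl = 2.4/cos(-1.2°) = 2.401 m; N'_3 = 232·cos(-1.2°) = 231.9; c'Δl = 23.05; W sinα = -4.9
Slice 4: Δl = 2.0/cos7.6° = 2.018 m; N'_4 = 213·cos7.6° = 211.1; c'Δl = 19.37; W sinα = 28.2
Slice 5: Δl = 2.9/cos17.5° = 3.041 m; N'_5 = 277·cos17.5° = 264.2; c'Δl = 29.19; W sinα = 83.3
Slice 6: Δl = 2.5/cos29.2° = 2.864 m; N'_6 = 180·cos29.2° = 157.1; c'Δl = 27.49; W sinα = 87.8
Slice 7: Δl = 3.0/cos42.8° = 4.089 m; N'_7 = 97·cos42.8° = 71.2; c'Δl = 39.25; W sinα = 65.9
Σc'Δl = 170.9 kN/m; ΣN' = 1060.1 kN/m; ΣW sinα = 236.2 kN/m
Resisting = 170.9 + 1060.1·tan27.8° = 170.9 + 558.9 = 729.8 kN/m
FS = 729.8 / 236.2 = 3.089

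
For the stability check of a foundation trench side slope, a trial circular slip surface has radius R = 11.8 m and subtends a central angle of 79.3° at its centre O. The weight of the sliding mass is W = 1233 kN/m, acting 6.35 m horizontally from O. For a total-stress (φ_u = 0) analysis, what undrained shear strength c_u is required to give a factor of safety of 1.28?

c_u = 52.0 kPa

FS = c_u·L_a·R / (W·d), so c_u = FS·W·d / (L_a·R).
Arc length L_a = R·θ = 11.8·(79.3°·π/180) = 11.8·1.3840 = 16.33 m
c_u = 1.28·1233·6.35 / (16.33·11.8) = 10021.8 / 192.71 = 52.00 kPa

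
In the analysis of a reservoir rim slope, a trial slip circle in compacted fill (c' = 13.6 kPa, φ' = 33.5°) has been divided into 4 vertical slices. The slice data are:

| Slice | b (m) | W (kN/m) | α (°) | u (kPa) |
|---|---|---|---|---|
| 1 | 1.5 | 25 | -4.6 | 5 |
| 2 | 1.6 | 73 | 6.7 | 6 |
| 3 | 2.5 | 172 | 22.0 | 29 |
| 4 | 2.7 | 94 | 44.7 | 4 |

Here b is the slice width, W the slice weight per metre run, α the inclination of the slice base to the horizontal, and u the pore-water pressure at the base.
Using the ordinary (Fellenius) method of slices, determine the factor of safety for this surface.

Ordinary method of slices: FS = Σ[c'·Δl_i + (W_i cosα_i − u_i·Δl_i)·tanφ'] / Σ W_i sinα_i, with Δl_i = b_i / cosα_i.
Slice 1: Δl = 1.5/cos(-4.6°) = 1.505 m; N'_1 = 25·cos(-4.6°) − 5·1.505 = 17.4; c'Δl = 20.47; W sinα = -2.0
Slice 2: Δl = 1.6/cos6.7° = 1.611 m; N'_2 = 73·cos6.7° − 6·1.611 = 62.8; c'Δl = 21.91; W sinα = 8.5
Slice 3: Δl = 2.5/cos22.0° = 2.696 m; N'_3 = 172·cos22.0° − 29·2.696 = 81.3; c'Δl = 36.67; W sinα = 64.4
Slice 4: Δl = 2.7/cos44.7° = 3.799 m; N'_4 = 94·cos44.7° − 4·3.799 = 51.6; c'Δl = 51.66; W sinα = 66.1
Σc'Δl = 130.7 kN/m; ΣN' = 213.1 kN/m; ΣW sinα = 137.1 kN/m
Resisting = 130.7 + 213.1·tan33.5° = 130.7 + 141.1 = 271.8 kN/m
FS = 271.8 / 137.1 = 1.983

FS = 1.98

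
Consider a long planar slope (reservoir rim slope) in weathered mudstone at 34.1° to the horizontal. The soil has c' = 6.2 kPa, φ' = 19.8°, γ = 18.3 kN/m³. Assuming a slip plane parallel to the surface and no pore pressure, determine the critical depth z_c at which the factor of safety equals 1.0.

Setting FS = 1.00 in FS = [c' + γz cos²β tanφ'] / [γz sinβ cosβ] and solving for z:
z = c' / [γ cosβ (FS·sinβ − cosβ·tanφ')]
  = 6.2 / [18.3·cos34.1°·(1.00·sin34.1° − cos34.1°·tan19.8°)]
  = 6.2 / [18.3·0.8281·(1.00·0.5606 − 0.8281·0.3600)]
  = 6.2 / 3.9781 = 1.559 m

z_c = 1.56 m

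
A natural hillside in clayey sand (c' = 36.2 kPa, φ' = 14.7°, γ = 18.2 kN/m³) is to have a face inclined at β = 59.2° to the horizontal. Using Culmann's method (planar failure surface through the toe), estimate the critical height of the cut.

Culmann's analysis gives the critical failure plane at α_cr = (β + φ')/2 = (59.2 + 14.7)/2 = 37.0°, and the critical height
H_c = (4c'/γ) · sinβ cosφ' / [1 − cos(β − φ')]
    = (4·36.2/18.2) · sin59.2°·cos14.7° / [1 − cos(44.5°)]
    = 7.956 · 0.8590·0.9673 / [1 − 0.7133]
    = 7.956 · 0.8308 / 0.2867
    = 23.05 m

H_c = 23.05 m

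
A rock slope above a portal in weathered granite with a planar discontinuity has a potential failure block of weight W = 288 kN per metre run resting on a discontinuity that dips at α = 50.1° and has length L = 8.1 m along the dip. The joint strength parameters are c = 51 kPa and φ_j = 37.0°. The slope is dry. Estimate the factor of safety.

FS = 2.50

Resolving the block weight along and normal to the plane and applying the Mohr–Coulomb strength on the joint:
N' = W cosα = 288·cos50.1° = 184.7 kN/m
Driving force T = W sinα = 288·sin50.1° = 220.9 kN/m
Resisting force R = c·L + N'·tanφ_j = 51·8.1 + 184.7·tan37.0° = 413.1 + 139.2 = 552.3 kN/m
FS = R / T = 552.3 / 220.9 = 2.500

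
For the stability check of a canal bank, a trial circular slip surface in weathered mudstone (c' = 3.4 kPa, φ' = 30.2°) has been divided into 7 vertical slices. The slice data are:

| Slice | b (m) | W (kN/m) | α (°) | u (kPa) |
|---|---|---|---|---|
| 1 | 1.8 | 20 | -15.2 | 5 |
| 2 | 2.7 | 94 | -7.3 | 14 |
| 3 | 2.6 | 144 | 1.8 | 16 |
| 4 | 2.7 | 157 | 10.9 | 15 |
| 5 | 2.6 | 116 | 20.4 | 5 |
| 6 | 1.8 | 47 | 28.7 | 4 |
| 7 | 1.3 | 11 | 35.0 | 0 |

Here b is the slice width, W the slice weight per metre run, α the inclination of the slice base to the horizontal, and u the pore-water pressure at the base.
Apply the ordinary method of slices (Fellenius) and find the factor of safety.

FS = 3.46

Ordinary method of slices: FS = Σ[c'·Δl_i + (W_i cosα_i − u_i·Δl_i)·tanφ'] / Σ W_i sinα_i, with Δl_i = b_i / cosα_i.
Slice 1: Δl = 1.8/cos(-15.2°) = 1.865 m; N'_1 = 20·cos(-15.2°) − 5·1.865 = 10.0; c'Δl = 6.34; W sinα = -5.2
Slice 2: Δl = 2.7/cos(-7.3°) = 2.722 m; N'_2 = 94·cos(-7.3°) − 14·2.722 = 55.1; c'Δl = 9.26; W sinα = -11.9
Slice 3: Δl = 2.6/cos1.8° = 2.601 m; N'_3 = 144·cos1.8° − 16·2.601 = 102.3; c'Δl = 8.84; W sinα = 4.5
Slice 4: Δl = 2.7/cos10.9° = 2.750 m; N'_4 = 157·cos10.9° − 15·2.750 = 112.9; c'Δl = 9.35; W sinα = 29.7
Slice 5: Δl = 2.6/cos20.4° = 2.774 m; N'_5 = 116·cos20.4° − 5·2.774 = 94.9; c'Δl = 9.43; W sinα = 40.4
Slice 6: Δl = 1.8/cos28.7° = 2.052 m; N'_6 = 47·cos28.7° − 4·2.052 = 33.0; c'Δl = 6.98; W sinα = 22.6
Slice 7: Δl = 1.3/cos35.0° = 1.587 m; N'_7 = 11·cos35.0° − 0·1.587 = 9.0; c'Δl = 5.40; W sinα = 6.3
Σc'Δl = 55.6 kN/m; ΣN' = 417.2 kN/m; ΣW sinα = 86.3 kN/m
Resisting = 55.6 + 417.2·tan30.2° = 55.6 + 242.8 = 298.4 kN/m
FS = 298.4 / 86.3 = 3.456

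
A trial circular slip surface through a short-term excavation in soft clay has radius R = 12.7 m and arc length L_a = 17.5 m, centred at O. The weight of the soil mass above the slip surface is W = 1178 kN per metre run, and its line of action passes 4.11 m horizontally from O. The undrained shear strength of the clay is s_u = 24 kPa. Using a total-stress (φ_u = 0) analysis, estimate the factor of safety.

Taking moments about the centre O, the resisting moment is provided by the undrained shear strength acting along the arc:
M_R = s_u·L_a·R = 24·17.50·12.7 = 5334.0 kN·m/m
M_D = W·d = 1178·4.11 = 4841.6 kN·m/m
FS = M_R / M_D = 5334.0 / 4841.6 = 1.102

FS = 1.10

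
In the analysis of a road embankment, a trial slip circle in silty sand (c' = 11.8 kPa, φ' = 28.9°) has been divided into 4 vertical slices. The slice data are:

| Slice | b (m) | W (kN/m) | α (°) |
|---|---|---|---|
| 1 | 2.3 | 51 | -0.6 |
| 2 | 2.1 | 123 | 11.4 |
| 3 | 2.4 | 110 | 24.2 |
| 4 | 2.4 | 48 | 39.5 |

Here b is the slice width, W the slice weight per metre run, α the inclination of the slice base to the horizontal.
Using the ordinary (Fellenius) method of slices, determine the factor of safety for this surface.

FS = 2.92

Ordinary method of slices: FS = Σ[c'·Δl_i + (W_i cosα_i)·tanφ'] / Σ W_i sinα_i, with Δl_i = b_i / cosα_i.
Slice 1: Δl = 2.3/cos(-0.6°) = 2.300 m; N'_1 = 51·cos(-0.6°) = 51.0; c'Δl = 27.14; W sinα = -0.5
Slice 2: Δl = 2.1/cos11.4° = 2.142 m; N'_2 = 123·cos11.4° = 120.6; c'Δl = 25.28; W sinα = 24.3
Slice 3: Δl = 2.4/cos24.2° = 2.631 m; N'_3 = 110·cos24.2° = 100.3; c'Δl = 31.05; W sinα = 45.1
Slice 4: Δl = 2.4/cos39.5° = 3.110 m; N'_4 = 48·cos39.5° = 37.0; c'Δl = 36.70; W sinα = 30.5
Σc'Δl = 120.2 kN/m; ΣN' = 308.9 kN/m; ΣW sinα = 99.4 kN/m
Resisting = 120.2 + 308.9·tan28.9° = 120.2 + 170.5 = 290.7 kN/m
FS = 290.7 / 99.4 = 2.925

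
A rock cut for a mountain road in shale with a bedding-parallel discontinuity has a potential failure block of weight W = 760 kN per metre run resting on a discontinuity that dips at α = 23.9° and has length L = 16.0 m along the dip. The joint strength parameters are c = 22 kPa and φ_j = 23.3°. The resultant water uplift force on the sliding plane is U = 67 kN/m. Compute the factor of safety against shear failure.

Resolving the block weight along and normal to the plane and applying the Mohr–Coulomb strength on the joint:
N' = W cosα − U = 760·cos23.9° − 67 = 627.8 kN/m
Driving force T = W sinα = 760·sin23.9° = 307.9 kN/m
Resisting force R = c·L + N'·tanφ_j = 22·16.0 + 627.8·tan23.3° = 352.0 + 270.4 = 622.4 kN/m
FS = R / T = 622.4 / 307.9 = 2.021

FS = 2.02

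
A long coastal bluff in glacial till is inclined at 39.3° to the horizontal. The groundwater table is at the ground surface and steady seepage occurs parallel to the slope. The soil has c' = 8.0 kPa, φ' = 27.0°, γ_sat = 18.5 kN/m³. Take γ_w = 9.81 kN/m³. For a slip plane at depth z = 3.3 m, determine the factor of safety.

FS = 0.56

With seepage parallel to the slope and the water table at the surface, the effective normal stress on the slip plane uses the buoyant unit weight γ' = γ_sat − γ_w while the driving shear stress uses γ_sat:
FS = [c' + γ' z cos²β tanφ'] / [γ_sat z sinβ cosβ]
γ' = 18.5 − 9.81 = 8.69 kN/m³
Numerator = 8.0 + 8.69·3.3·cos²39.3°·tan27.0° = 8.0 + 8.69·3.3·0.5988·0.5095 = 16.750 kPa
Denominator = 18.5·3.3·sin39.3°·cos39.3° = 18.5·3.3·0.6334·0.7738 = 29.923 kPa
FS = 16.750 / 29.923 = 0.560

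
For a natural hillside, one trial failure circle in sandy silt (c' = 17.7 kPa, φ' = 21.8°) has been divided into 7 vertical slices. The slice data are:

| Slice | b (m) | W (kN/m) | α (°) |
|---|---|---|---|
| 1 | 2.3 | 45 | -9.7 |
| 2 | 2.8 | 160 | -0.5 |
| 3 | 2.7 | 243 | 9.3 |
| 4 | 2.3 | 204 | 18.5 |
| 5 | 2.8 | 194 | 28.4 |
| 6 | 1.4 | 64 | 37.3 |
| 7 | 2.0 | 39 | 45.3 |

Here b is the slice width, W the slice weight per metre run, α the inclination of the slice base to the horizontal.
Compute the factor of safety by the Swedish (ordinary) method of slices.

FS = 2.66

Ordinary method of slices: FS = Σ[c'·Δl_i + (W_i cosα_i)·tanφ'] / Σ W_i sinα_i, with Δl_i = b_i / cosα_i.
Slice 1: Δl = 2.3/cos(-9.7°) = 2.333 m; N'_1 = 45·cos(-9.7°) = 44.4; c'Δl = 41.30; W sinα = -7.6
Slice 2: Δl = 2.8/cos(-0.5°) = 2.800 m; N'_2 = 160·cos(-0.5°) = 160.0; c'Δl = 49.56; W sinα = -1.4
Slice 3: Δl = 2.7/cos9.3° = 2.736 m; N'_3 = 243·cos9.3° = 239.8; c'Δl = 48.43; W sinα = 39.3
Slice 4: Δl = 2.3/cos18.5° = 2.425 m; N'_4 = 204·cos18.5° = 193.5; c'Δl = 42.93; W sinα = 64.7
Slice 5: Δl = 2.8/cos28.4° = 3.183 m; N'_5 = 194·cos28.4° = 170.7; c'Δl = 56.34; W sinα = 92.3
Slice 6: Δl = 1.4/cos37.3° = 1.760 m; N'_6 = 64·cos37.3° = 50.9; c'Δl = 31.15; W sinα = 38.8
Slice 7: Δl = 2.0/cos45.3° = 2.843 m; N'_7 = 39·cos45.3° = 27.4; c'Δl = 50.33; W sinα = 27.7
Σc'Δl = 320.0 kN/m; ΣN' = 886.6 kN/m; ΣW sinα = 253.8 kN/m
Resisting = 320.0 + 886.6·tan21.8° = 320.0 + 354.6 = 674.7 kN/m
FS = 674.7 / 253.8 = 2.658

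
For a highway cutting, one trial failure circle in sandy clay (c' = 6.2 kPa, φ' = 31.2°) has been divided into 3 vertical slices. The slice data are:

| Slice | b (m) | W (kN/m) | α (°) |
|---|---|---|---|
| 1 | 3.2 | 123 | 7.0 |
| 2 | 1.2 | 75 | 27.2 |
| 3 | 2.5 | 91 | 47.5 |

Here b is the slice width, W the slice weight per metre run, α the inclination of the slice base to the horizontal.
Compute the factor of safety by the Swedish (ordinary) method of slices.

Ordinary method of slices: FS = Σ[c'·Δl_i + (W_i cosα_i)·tanφ'] / Σ W_i sinα_i, with Δl_i = b_i / cosα_i.
Slice 1: Δl = 3.2/cos7.0° = 3.224 m; N'_1 = 123·cos7.0° = 122.1; c'Δl = 19.99; W sinα = 15.0
Slice 2: Δl = 1.2/cos27.2° = 1.349 m; N'_2 = 75·cos27.2° = 66.7; c'Δl = 8.37; W sinα = 34.3
Slice 3: Δl = 2.5/cos47.5° = 3.700 m; N'_3 = 91·cos47.5° = 61.5; c'Δl = 22.94; W sinα = 67.1
Σc'Δl = 51.3 kN/m; ΣN' = 250.3 kN/m; ΣW sinα = 116.4 kN/m
Resisting = 51.3 + 250.3·tan31.2° = 51.3 + 151.6 = 202.9 kN/m
FS = 202.9 / 116.4 = 1.743

FS = 1.74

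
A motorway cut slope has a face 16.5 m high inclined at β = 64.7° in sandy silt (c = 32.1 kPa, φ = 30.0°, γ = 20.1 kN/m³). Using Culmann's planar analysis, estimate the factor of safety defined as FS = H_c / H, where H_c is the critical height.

H_c = (4c/γ) · sinβ cosφ / [1 − cos(β − φ)]
    = (4·32.1/20.1) · sin64.7°·cos30.0° / [1 − cos34.7°]
    = 6.388 · 0.7830 / 0.1779 = 28.12 m
FS = H_c / H = 28.12 / 16.5 = 1.704

FS = 1.70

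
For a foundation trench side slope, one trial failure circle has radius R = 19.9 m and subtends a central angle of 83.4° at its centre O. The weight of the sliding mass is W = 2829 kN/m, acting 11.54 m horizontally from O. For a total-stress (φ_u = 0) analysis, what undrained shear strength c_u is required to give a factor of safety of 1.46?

c_u = 82.7 kPa

FS = c_u·L_a·R / (W·d), so c_u = FS·W·d / (L_a·R).
Arc length L_a = R·θ = 19.9·(83.4°·π/180) = 19.9·1.4556 = 28.97 m
c_u = 1.46·2829·11.54 / (28.97·19.9) = 47664.1 / 576.43 = 82.69 kPa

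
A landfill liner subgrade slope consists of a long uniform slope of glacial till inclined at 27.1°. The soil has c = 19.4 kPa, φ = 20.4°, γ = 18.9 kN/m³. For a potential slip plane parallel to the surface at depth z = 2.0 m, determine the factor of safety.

For an infinite slope with a slip plane parallel to the surface (no pore pressure): FS = [c + γz cos²β tanφ] / [γz sinβ cosβ].
γz = 18.9·2.0 = 37.80 kN/m²
Numerator = 19.4 + 37.80·cos²27.1°·tan20.4° = 19.4 + 37.80·0.7925·0.3719 = 30.540 kPa
Denominator = 37.80·sin27.1°·cos27.1° = 37.80·0.4555·0.8902 = 15.329 kPa
FS = 30.540 / 15.329 = 1.992

FS = 1.99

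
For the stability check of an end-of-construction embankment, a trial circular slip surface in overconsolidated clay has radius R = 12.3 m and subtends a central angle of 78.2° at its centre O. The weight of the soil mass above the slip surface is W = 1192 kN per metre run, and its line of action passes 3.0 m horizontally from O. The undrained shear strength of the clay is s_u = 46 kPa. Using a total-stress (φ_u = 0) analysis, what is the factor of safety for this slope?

Taking moments about the centre O, the resisting moment is provided by the undrained shear strength acting along the arc:
Arc length L_a = R·θ = 12.3·(78.2°·π/180) = 12.3·1.3648 = 16.79 m
M_R = s_u·L_a·R = 46·16.79·12.3 = 9498.4 kN·m/m
M_D = W·d = 1192·3.0 = 3576.0 kN·m/m
FS = M_R / M_D = 9498.4 / 3576.0 = 2.656

FS = 2.66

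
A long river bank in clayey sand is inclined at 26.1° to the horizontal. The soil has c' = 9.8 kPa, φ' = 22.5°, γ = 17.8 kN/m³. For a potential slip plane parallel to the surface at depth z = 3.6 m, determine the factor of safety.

For an infinite slope with a slip plane parallel to the surface (no pore pressure): FS = [c' + γz cos²β tanφ'] / [γz sinβ cosβ].
γz = 17.8·3.6 = 64.08 kN/m²
Numerator = 9.8 + 64.08·cos²26.1°·tan22.5° = 9.8 + 64.08·0.8065·0.4142 = 31.206 kPa
Denominator = 64.08·sin26.1°·cos26.1° = 64.08·0.4399·0.8980 = 25.317 kPa
FS = 31.206 / 25.317 = 1.233

FS = 1.23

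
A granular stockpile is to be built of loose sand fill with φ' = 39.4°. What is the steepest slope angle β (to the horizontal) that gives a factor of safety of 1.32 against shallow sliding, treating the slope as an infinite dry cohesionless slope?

β = 31.9°

For an infinite dry cohesionless slope FS = tanφ'/tanβ, so tanβ = tanφ' / FS.
tanβ = tan39.4° / 1.32 = 0.8214 / 1.32 = 0.6223
β = arctan(0.6223) = 31.89°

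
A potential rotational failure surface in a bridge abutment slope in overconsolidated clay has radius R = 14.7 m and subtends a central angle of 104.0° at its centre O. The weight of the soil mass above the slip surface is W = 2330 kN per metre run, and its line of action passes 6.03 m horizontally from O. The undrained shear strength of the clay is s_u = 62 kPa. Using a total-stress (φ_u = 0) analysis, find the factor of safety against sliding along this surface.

FS = 1.73

Taking moments about the centre O, the resisting moment is provided by the undrained shear strength acting along the arc:
Arc length L_a = R·θ = 14.7·(104.0°·π/180) = 14.7·1.8151 = 26.68 m
M_R = s_u·L_a·R = 62·26.68·14.7 = 24318.5 kN·m/m
M_D = W·d = 2330·6.03 = 14049.9 kN·m/m
FS = M_R / M_D = 24318.5 / 14049.9 = 1.731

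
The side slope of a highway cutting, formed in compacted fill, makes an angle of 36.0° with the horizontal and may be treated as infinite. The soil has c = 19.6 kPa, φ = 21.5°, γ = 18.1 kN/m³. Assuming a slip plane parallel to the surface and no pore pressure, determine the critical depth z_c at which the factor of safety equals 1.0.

z_c = 4.97 m

Setting FS = 1.00 in FS = [c + γz cos²β tanφ] / [γz sinβ cosβ] and solving for z:
z = c / [γ cosβ (FS·sinβ − cosβ·tanφ)]
  = 19.6 / [18.1·cos36.0°·(1.00·sin36.0° − cos36.0°·tan21.5°)]
  = 19.6 / [18.1·0.8090·(1.00·0.5878 − 0.8090·0.3939)]
  = 19.6 / 3.9406 = 4.974 m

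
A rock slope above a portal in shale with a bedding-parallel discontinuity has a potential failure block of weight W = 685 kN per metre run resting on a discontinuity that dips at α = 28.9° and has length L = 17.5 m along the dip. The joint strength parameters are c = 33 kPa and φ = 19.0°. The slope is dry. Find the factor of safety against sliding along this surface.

Resolving the block weight along and normal to the plane and applying the Mohr–Coulomb strength on the joint:
N' = W cosα = 685·cos28.9° = 599.7 kN/m
Driving force T = W sinα = 685·sin28.9° = 331.0 kN/m
Resisting force R = c·L + N'·tanφ = 33·17.5 + 599.7·tan19.0° = 577.5 + 206.5 = 784.0 kN/m
FS = R / T = 784.0 / 331.0 = 2.368

FS = 2.37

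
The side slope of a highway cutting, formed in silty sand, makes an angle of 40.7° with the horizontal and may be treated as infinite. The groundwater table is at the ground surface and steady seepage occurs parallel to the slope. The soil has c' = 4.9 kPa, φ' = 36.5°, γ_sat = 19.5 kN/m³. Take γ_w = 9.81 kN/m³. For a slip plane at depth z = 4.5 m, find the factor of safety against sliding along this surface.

With seepage parallel to the slope and the water table at the surface, the effective normal stress on the slip plane uses the buoyant unit weight γ' = γ_sat − γ_w while the driving shear stress uses γ_sat:
FS = [c' + γ' z cos²β tanφ'] / [γ_sat z sinβ cosβ]
γ' = 19.5 − 9.81 = 9.69 kN/m³
Numerator = 4.9 + 9.69·4.5·cos²40.7°·tan36.5° = 4.9 + 9.69·4.5·0.5748·0.7400 = 23.445 kPa
Denominator = 19.5·4.5·sin40.7°·cos40.7° = 19.5·4.5·0.6521·0.7581 = 43.382 kPa
FS = 23.445 / 43.382 = 0.540

FS = 0.54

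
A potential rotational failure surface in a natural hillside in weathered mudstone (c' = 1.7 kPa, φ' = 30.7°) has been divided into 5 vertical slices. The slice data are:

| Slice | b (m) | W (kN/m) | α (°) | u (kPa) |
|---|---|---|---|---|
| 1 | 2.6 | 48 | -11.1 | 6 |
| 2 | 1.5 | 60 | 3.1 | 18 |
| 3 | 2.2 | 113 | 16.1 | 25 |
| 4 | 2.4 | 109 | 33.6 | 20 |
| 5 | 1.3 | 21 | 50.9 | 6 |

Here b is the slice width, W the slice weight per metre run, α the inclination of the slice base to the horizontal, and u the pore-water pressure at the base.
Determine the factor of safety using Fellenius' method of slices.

FS = 1.06

Ordinary method of slices: FS = Σ[c'·Δl_i + (W_i cosα_i − u_i·Δl_i)·tanφ'] / Σ W_i sinα_i, with Δl_i = b_i / cosα_i.
Slice 1: Δl = 2.6/cos(-11.1°) = 2.650 m; N'_1 = 48·cos(-11.1°) − 6·2.650 = 31.2; c'Δl = 4.50; W sinα = -9.2
Slice 2: Δl = 1.5/cos3.1° = 1.502 m; N'_2 = 60·cos3.1° − 18·1.502 = 32.9; c'Δl = 2.55; W sinα = 3.2
Slice 3: Δl = 2.2/cos16.1° = 2.290 m; N'_3 = 113·cos16.1° − 25·2.290 = 51.3; c'Δl = 3.89; W sinα = 31.3
Slice 4: Δl = 2.4/cos33.6° = 2.881 m; N'_4 = 109·cos33.6° − 20·2.881 = 33.2; c'Δl = 4.90; W sinα = 60.3
Slice 5: Δl = 1.3/cos50.9° = 2.061 m; N'_5 = 21·cos50.9° − 6·2.061 = 0.9; c'Δl = 3.50; W sinα = 16.3
Σc'Δl = 19.4 kN/m; ΣN' = 149.4 kN/m; ΣW sinα = 102.0 kN/m
Resisting = 19.4 + 149.4·tan30.7° = 19.4 + 88.7 = 108.1 kN/m
FS = 108.1 / 102.0 = 1.060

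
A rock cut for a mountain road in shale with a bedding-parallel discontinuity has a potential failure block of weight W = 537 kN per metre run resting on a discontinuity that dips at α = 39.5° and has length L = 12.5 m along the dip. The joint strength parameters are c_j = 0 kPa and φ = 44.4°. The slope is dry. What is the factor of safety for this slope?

Resolving the block weight along and normal to the plane and applying the Mohr–Coulomb strength on the joint:
N' = W cosα = 537·cos39.5° = 414.4 kN/m
Driving force T = W sinα = 537·sin39.5° = 341.6 kN/m
Resisting force R = c_j·L + N'·tanφ = 0·12.5 + 414.4·tan44.4° = 0.0 + 405.8 = 405.8 kN/m
FS = R / T = 405.8 / 341.6 = 1.188

FS = 1.19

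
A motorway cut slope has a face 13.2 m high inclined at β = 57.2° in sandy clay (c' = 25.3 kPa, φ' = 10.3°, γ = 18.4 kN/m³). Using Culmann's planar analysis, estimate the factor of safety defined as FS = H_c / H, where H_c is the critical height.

FS = 1.09

H_c = (4c'/γ) · sinβ cosφ' / [1 − cos(β − φ')]
    = (4·25.3/18.4) · sin57.2°·cos10.3° / [1 − cos46.9°]
    = 5.500 · 0.8270 / 0.3167 = 14.36 m
FS = H_c / H = 14.36 / 13.2 = 1.088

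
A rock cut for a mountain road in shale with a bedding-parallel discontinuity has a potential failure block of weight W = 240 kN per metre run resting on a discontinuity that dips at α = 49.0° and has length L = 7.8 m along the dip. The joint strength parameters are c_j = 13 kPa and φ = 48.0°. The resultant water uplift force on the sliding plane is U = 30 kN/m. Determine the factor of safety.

Resolving the block weight along and normal to the plane and applying the Mohr–Coulomb strength on the joint:
N' = W cosα − U = 240·cos49.0° − 30 = 127.5 kN/m
Driving force T = W sinα = 240·sin49.0° = 181.1 kN/m
Resisting force R = c_j·L + N'·tanφ = 13·7.8 + 127.5·tan48.0° = 101.4 + 141.6 = 243.0 kN/m
FS = R / T = 243.0 / 181.1 = 1.341

FS = 1.34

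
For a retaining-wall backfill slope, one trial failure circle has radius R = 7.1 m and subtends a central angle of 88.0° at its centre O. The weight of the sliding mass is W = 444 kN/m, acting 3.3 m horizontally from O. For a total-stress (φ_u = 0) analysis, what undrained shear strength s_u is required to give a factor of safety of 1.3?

s_u = 24.6 kPa

FS = s_u·L_a·R / (W·d), so s_u = FS·W·d / (L_a·R).
Arc length L_a = R·θ = 7.1·(88.0°·π/180) = 7.1·1.5359 = 10.90 m
s_u = 1.3·444·3.3 / (10.90·7.1) = 1904.8 / 77.42 = 24.60 kPa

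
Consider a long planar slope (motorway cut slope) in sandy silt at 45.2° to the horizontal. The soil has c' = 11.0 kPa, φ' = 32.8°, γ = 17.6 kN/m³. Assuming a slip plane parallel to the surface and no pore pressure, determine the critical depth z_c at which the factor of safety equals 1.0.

Setting FS = 1.00 in FS = [c' + γz cos²β tanφ'] / [γz sinβ cosβ] and solving for z:
z = c' / [γ cosβ (FS·sinβ − cosβ·tanφ')]
  = 11.0 / [17.6·cos45.2°·(1.00·sin45.2° − cos45.2°·tan32.8°)]
  = 11.0 / [17.6·0.7046·(1.00·0.7096 − 0.7046·0.6445)]
  = 11.0 / 3.1682 = 3.472 m

z_c = 3.47 m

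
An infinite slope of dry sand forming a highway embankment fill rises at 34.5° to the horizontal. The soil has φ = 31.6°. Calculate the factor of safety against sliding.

For a dry cohesionless infinite slope the factor of safety is FS = tanφ / tanβ.
FS = tan31.6° / tan34.5° = 0.6152 / 0.6873 = 0.895

FS = 0.90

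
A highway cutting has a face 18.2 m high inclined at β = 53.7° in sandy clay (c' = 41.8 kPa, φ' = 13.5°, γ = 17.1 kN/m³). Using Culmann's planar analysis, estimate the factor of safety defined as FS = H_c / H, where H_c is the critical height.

FS = 1.78

H_c = (4c'/γ) · sinβ cosφ' / [1 − cos(β − φ')]
    = (4·41.8/17.1) · sin53.7°·cos13.5° / [1 − cos40.2°]
    = 9.778 · 0.7837 / 0.2362 = 32.44 m
FS = H_c / H = 32.44 / 18.2 = 1.782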